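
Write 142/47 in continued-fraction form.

Run the Euclidean algorithm on 142 and 47; the successive quotients are the partial quotients a_0, a_1, ... (each step inverts the fractional part left over by the previous one):
  142 = 3*47 + 1, so a_0 = 3.
  47 = 47*1 + 0, so a_1 = 47.
The remainder reaches 0 after 2 divisions, so the expansion has 2 partial quotients, read off in order.

[3; 47]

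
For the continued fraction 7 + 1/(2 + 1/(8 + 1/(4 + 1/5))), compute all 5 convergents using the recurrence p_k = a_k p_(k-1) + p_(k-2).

Using the convergent recurrence p_i = a_i*p_{i-1} + p_{i-2}, q_i = a_i*q_{i-1} + q_{i-2} with p_{-2}=0, p_{-1}=1, q_{-2}=1, q_{-1}=0:
  i=0: a_0=7, p_0 = 7*1 + 0 = 7, q_0 = 7*0 + 1 = 1.
  i=1: a_1=2, p_1 = 2*7 + 1 = 15, q_1 = 2*1 + 0 = 2.
  i=2: a_2=8, p_2 = 8*15 + 7 = 127, q_2 = 8*2 + 1 = 17.
  i=3: a_3=4, p_3 = 4*127 + 15 = 523, q_3 = 4*17 + 2 = 70.
  i=4: a_4=5, p_4 = 5*523 + 127 = 2742, q_4 = 5*70 + 17 = 367.

7/1, 15/2, 127/17, 523/70, 2742/367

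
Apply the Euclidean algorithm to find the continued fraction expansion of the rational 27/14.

[1; 1, 13]

Run the Euclidean algorithm on 27 and 14; the successive quotients are the partial quotients a_0, a_1, ... (each step inverts the fractional part left over by the previous one):
  27 = 1*14 + 13, so a_0 = 1.
  14 = 1*13 + 1, so a_1 = 1.
  13 = 13*1 + 0, so a_2 = 13.
The remainder reaches 0 after 3 divisions, so the expansion has 3 partial quotients, read off in order.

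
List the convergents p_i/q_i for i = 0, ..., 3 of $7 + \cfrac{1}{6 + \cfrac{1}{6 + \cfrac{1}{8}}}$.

7/1, 43/6, 265/37, 2163/302

Using the convergent recurrence p_i = a_i*p_{i-1} + p_{i-2}, q_i = a_i*q_{i-1} + q_{i-2} with p_{-2}=0, p_{-1}=1, q_{-2}=1, q_{-1}=0:
  i=0: a_0=7, p_0 = 7*1 + 0 = 7, q_0 = 7*0 + 1 = 1.
  i=1: a_1=6, p_1 = 6*7 + 1 = 43, q_1 = 6*1 + 0 = 6.
  i=2: a_2=6, p_2 = 6*43 + 7 = 265, q_2 = 6*6 + 1 = 37.
  i=3: a_3=8, p_3 = 8*265 + 43 = 2163, q_3 = 8*37 + 6 = 302.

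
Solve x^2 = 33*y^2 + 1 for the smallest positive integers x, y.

First expand sqrt(33) as a continued fraction. With x_i = (sqrt(33) + m_i)/d_i and (m_0, d_0) = (0, 1): a_0 = floor(sqrt(33)) = 5, since 5^2 = 25 <= 33 < 36 = 6^2.
Iterate m_{i+1} = d_i*a_i - m_i, d_{i+1} = (33 - m_{i+1}^2)/d_i, a_{i+1} = floor((a_0 + m_{i+1})/d_{i+1}):
  m_1 = 1*5 - 0 = 5, d_1 = (33 - 5^2)/1 = 8/1 = 8, a_1 = floor((5 + 5)/8) = 1.
  m_2 = 8*1 - 5 = 3, d_2 = (33 - 3^2)/8 = 24/8 = 3, a_2 = floor((5 + 3)/3) = 2.
  m_3 = 3*2 - 3 = 3, d_3 = (33 - 3^2)/3 = 24/3 = 8, a_3 = floor((5 + 3)/8) = 1.
  m_4 = 8*1 - 3 = 5, d_4 = (33 - 5^2)/8 = 8/8 = 1, a_4 = floor((5 + 5)/1) = 10.
  m_5 = 1*10 - 5 = 5, d_5 = (33 - 5^2)/1 = 8/1 = 8: (m_5, d_5) = (m_1, d_1) = (5, 8), so from here the quotients repeat a_1, ..., a_4; the period length is 4.
So sqrt(33) = [5; (1, 2, 1, 10)] with period length k = 4.
k is even, so the fundamental solution of x^2 - 33y^2 = 1 is (p_{k-1}, q_{k-1}) = (p_3, q_3); compute convergents through index 3.
Convergents (p_i = a_i*p_{i-1} + p_{i-2}, q_i = a_i*q_{i-1} + q_{i-2} with p_{-2}=0, p_{-1}=1, q_{-2}=1, q_{-1}=0):
  i=0: a_0=5, p_0 = 5*1 + 0 = 5, q_0 = 5*0 + 1 = 1.
  i=1: a_1=1, p_1 = 1*5 + 1 = 6, q_1 = 1*1 + 0 = 1.
  i=2: a_2=2, p_2 = 2*6 + 5 = 17, q_2 = 2*1 + 1 = 3.
  i=3: a_3=1, p_3 = 1*17 + 6 = 23, q_3 = 1*3 + 1 = 4.
Check: 23^2 - 33*4^2 = 529 - 528 = 1, so (x, y) = (23, 4) solves the equation, and by the theorem it is the least positive solution.

(x, y) = (23, 4)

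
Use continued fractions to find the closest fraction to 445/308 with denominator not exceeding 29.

13/9

Expand x = 445/308 as a continued fraction with the Euclidean algorithm:
  445 = 1*308 + 137, so a_0 = 1.
  308 = 2*137 + 34, so a_1 = 2.
  137 = 4*34 + 1, so a_2 = 4.
  34 = 34*1 + 0, so a_3 = 34.
so x = [1; 2, 4, 34].
Convergents (p_i = a_i*p_{i-1} + p_{i-2}, q_i = a_i*q_{i-1} + q_{i-2} with p_{-2}=0, p_{-1}=1, q_{-2}=1, q_{-1}=0), until the denominator exceeds 29:
  i=0: a_0=1, p_0 = 1*1 + 0 = 1, q_0 = 1*0 + 1 = 1.
  i=1: a_1=2, p_1 = 2*1 + 1 = 3, q_1 = 2*1 + 0 = 2.
  i=2: a_2=4, p_2 = 4*3 + 1 = 13, q_2 = 4*2 + 1 = 9.
  i=3: a_3=34, p_3 = 34*13 + 3 = 445, q_3 = 34*9 + 2 = 308.
q_3 = 308 > 29, so the last convergent with denominator <= 29 is p_2/q_2 = 13/9.
The closest fraction with denominator <= 29 is either p_2/q_2 or the intermediate fraction (k*p_2 + p_1)/(k*q_2 + q_1) with the largest k >= 1 whose denominator stays <= 29; these approach x as k grows, and every other convergent or intermediate fraction in range is farther away.
Largest k: floor((29 - q_1)/q_2) = floor((29 - 2)/9) = 3.
That gives (3*13 + 3)/(3*9 + 2) = 42/29.
Compare the errors: |x - 13/9| = |445*9 - 13*308|/(308*9) = 1/2772, and |x - 42/29| = |445*29 - 42*308|/(308*29) = 31/8932.
Cross-multiplying, 1*8932 = 8932 < 85932 = 31*2772, so 1/2772 is smaller: the convergent 13/9 is closer to x than 42/29.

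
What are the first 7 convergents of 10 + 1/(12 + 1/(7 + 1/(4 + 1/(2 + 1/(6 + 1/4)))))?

Using the convergent recurrence p_i = a_i*p_{i-1} + p_{i-2}, q_i = a_i*q_{i-1} + q_{i-2} with p_{-2}=0, p_{-1}=1, q_{-2}=1, q_{-1}=0:
  i=0: a_0=10, p_0 = 10*1 + 0 = 10, q_0 = 10*0 + 1 = 1.
  i=1: a_1=12, p_1 = 12*10 + 1 = 121, q_1 = 12*1 + 0 = 12.
  i=2: a_2=7, p_2 = 7*121 + 10 = 857, q_2 = 7*12 + 1 = 85.
  i=3: a_3=4, p_3 = 4*857 + 121 = 3549, q_3 = 4*85 + 12 = 352.
  i=4: a_4=2, p_4 = 2*3549 + 857 = 7955, q_4 = 2*352 + 85 = 789.
  i=5: a_5=6, p_5 = 6*7955 + 3549 = 51279, q_5 = 6*789 + 352 = 5086.
  i=6: a_6=4, p_6 = 4*51279 + 7955 = 213071, q_6 = 4*5086 + 789 = 21133.

10/1, 121/12, 857/85, 3549/352, 7955/789, 51279/5086, 213071/21133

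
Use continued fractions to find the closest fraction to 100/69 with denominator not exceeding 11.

13/9

Expand x = 100/69 as a continued fraction with the Euclidean algorithm:
  100 = 1*69 + 31, so a_0 = 1.
  69 = 2*31 + 7, so a_1 = 2.
  31 = 4*7 + 3, so a_2 = 4.
  7 = 2*3 + 1, so a_3 = 2.
  3 = 3*1 + 0, so a_4 = 3.
so x = [1; 2, 4, 2, 3].
Convergents (p_i = a_i*p_{i-1} + p_{i-2}, q_i = a_i*q_{i-1} + q_{i-2} with p_{-2}=0, p_{-1}=1, q_{-2}=1, q_{-1}=0), until the denominator exceeds 11:
  i=0: a_0=1, p_0 = 1*1 + 0 = 1, q_0 = 1*0 + 1 = 1.
  i=1: a_1=2, p_1 = 2*1 + 1 = 3, q_1 = 2*1 + 0 = 2.
  i=2: a_2=4, p_2 = 4*3 + 1 = 13, q_2 = 4*2 + 1 = 9.
  i=3: a_3=2, p_3 = 2*13 + 3 = 29, q_3 = 2*9 + 2 = 20.
q_3 = 20 > 11, so the last convergent with denominator <= 11 is p_2/q_2 = 13/9.
The closest fraction with denominator <= 11 is either p_2/q_2 or the intermediate fraction (k*p_2 + p_1)/(k*q_2 + q_1) with the largest k >= 1 whose denominator stays <= 11; these approach x as k grows, and every other convergent or intermediate fraction in range is farther away.
Largest k: floor((11 - q_1)/q_2) = floor((11 - 2)/9) = 1.
That gives (1*13 + 3)/(1*9 + 2) = 16/11.
Compare the errors: |x - 13/9| = |100*9 - 13*69|/(69*9) = 3/621, and |x - 16/11| = |100*11 - 16*69|/(69*11) = 4/759.
Cross-multiplying, 3*759 = 2277 < 2484 = 4*621, so 3/621 is smaller: the convergent 13/9 is closer to x than 16/11.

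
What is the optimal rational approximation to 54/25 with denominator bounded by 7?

13/6

Expand x = 54/25 as a continued fraction with the Euclidean algorithm:
  54 = 2*25 + 4, so a_0 = 2.
  25 = 6*4 + 1, so a_1 = 6.
  4 = 4*1 + 0, so a_2 = 4.
so x = [2; 6, 4].
Convergents (p_i = a_i*p_{i-1} + p_{i-2}, q_i = a_i*q_{i-1} + q_{i-2} with p_{-2}=0, p_{-1}=1, q_{-2}=1, q_{-1}=0), until the denominator exceeds 7:
  i=0: a_0=2, p_0 = 2*1 + 0 = 2, q_0 = 2*0 + 1 = 1.
  i=1: a_1=6, p_1 = 6*2 + 1 = 13, q_1 = 6*1 + 0 = 6.
  i=2: a_2=4, p_2 = 4*13 + 2 = 54, q_2 = 4*6 + 1 = 25.
q_2 = 25 > 7, so the last convergent with denominator <= 7 is p_1/q_1 = 13/6.
The closest fraction with denominator <= 7 is either p_1/q_1 or the intermediate fraction (k*p_1 + p_0)/(k*q_1 + q_0) with the largest k >= 1 whose denominator stays <= 7; these approach x as k grows, and every other convergent or intermediate fraction in range is farther away.
Largest k: floor((7 - q_0)/q_1) = floor((7 - 1)/6) = 1.
That gives (1*13 + 2)/(1*6 + 1) = 15/7.
Compare the errors: |x - 13/6| = |54*6 - 13*25|/(25*6) = 1/150, and |x - 15/7| = |54*7 - 15*25|/(25*7) = 3/175.
Cross-multiplying, 1*175 = 175 < 450 = 3*150, so 1/150 is smaller: the convergent 13/6 is closer to x than 15/7.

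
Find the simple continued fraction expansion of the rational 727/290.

[2; 1, 1, 35, 1, 3]

Run the Euclidean algorithm on 727 and 290; the successive quotients are the partial quotients a_0, a_1, ... (each step inverts the fractional part left over by the previous one):
  727 = 2*290 + 147, so a_0 = 2.
  290 = 1*147 + 143, so a_1 = 1.
  147 = 1*143 + 4, so a_2 = 1.
  143 = 35*4 + 3, so a_3 = 35.
  4 = 1*3 + 1, so a_4 = 1.
  3 = 3*1 + 0, so a_5 = 3.
The remainder reaches 0 after 6 divisions, so the expansion has 6 partial quotients, read off in order.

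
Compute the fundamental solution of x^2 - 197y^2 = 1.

First expand sqrt(197) as a continued fraction. With x_i = (sqrt(197) + m_i)/d_i and (m_0, d_0) = (0, 1): a_0 = floor(sqrt(197)) = 14, since 14^2 = 196 <= 197 < 225 = 15^2.
Iterate m_{i+1} = d_i*a_i - m_i, d_{i+1} = (197 - m_{i+1}^2)/d_i, a_{i+1} = floor((a_0 + m_{i+1})/d_{i+1}):
  m_1 = 1*14 - 0 = 14, d_1 = (197 - 14^2)/1 = 1/1 = 1, a_1 = floor((14 + 14)/1) = 28.
  m_2 = 1*28 - 14 = 14, d_2 = (197 - 14^2)/1 = 1/1 = 1: (m_2, d_2) = (m_1, d_1) = (14, 1), so from here the quotient a_1 repeats; the period length is 1.
So sqrt(197) = [14; (28)] with period length k = 1.
k is odd, so (p_{k-1}, q_{k-1}) only solves x^2 - 197y^2 = -1 and the fundamental solution of x^2 - 197y^2 = 1 is (p_{2k-1}, q_{2k-1}) = (p_1, q_1); compute convergents through index 1, running through the period twice.
Convergents (p_i = a_i*p_{i-1} + p_{i-2}, q_i = a_i*q_{i-1} + q_{i-2} with p_{-2}=0, p_{-1}=1, q_{-2}=1, q_{-1}=0):
  i=0: a_0=14, p_0 = 14*1 + 0 = 14, q_0 = 14*0 + 1 = 1.
  i=1: a_1=28, p_1 = 28*14 + 1 = 393, q_1 = 28*1 + 0 = 28.
Indeed p_0^2 - 197*q_0^2 = 196 - 197 = -1, not +1.
Check: 393^2 - 197*28^2 = 154449 - 154448 = 1, so (x, y) = (393, 28) solves the equation, and by the theorem it is the least positive solution.

(x, y) = (393, 28)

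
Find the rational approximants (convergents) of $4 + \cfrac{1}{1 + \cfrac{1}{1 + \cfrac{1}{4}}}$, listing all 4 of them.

4/1, 5/1, 9/2, 41/9

Using the convergent recurrence p_i = a_i*p_{i-1} + p_{i-2}, q_i = a_i*q_{i-1} + q_{i-2} with p_{-2}=0, p_{-1}=1, q_{-2}=1, q_{-1}=0:
  i=0: a_0=4, p_0 = 4*1 + 0 = 4, q_0 = 4*0 + 1 = 1.
  i=1: a_1=1, p_1 = 1*4 + 1 = 5, q_1 = 1*1 + 0 = 1.
  i=2: a_2=1, p_2 = 1*5 + 4 = 9, q_2 = 1*1 + 1 = 2.
  i=3: a_3=4, p_3 = 4*9 + 5 = 41, q_3 = 4*2 + 1 = 9.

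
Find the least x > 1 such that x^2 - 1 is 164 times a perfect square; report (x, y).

First expand sqrt(164) as a continued fraction. With x_i = (sqrt(164) + m_i)/d_i and (m_0, d_0) = (0, 1): a_0 = floor(sqrt(164)) = 12, since 12^2 = 144 <= 164 < 169 = 13^2.
Iterate m_{i+1} = d_i*a_i - m_i, d_{i+1} = (164 - m_{i+1}^2)/d_i, a_{i+1} = floor((a_0 + m_{i+1})/d_{i+1}):
  m_1 = 1*12 - 0 = 12, d_1 = (164 - 12^2)/1 = 20/1 = 20, a_1 = floor((12 + 12)/20) = 1.
  m_2 = 20*1 - 12 = 8, d_2 = (164 - 8^2)/20 = 100/20 = 5, a_2 = floor((12 + 8)/5) = 4.
  m_3 = 5*4 - 8 = 12, d_3 = (164 - 12^2)/5 = 20/5 = 4, a_3 = floor((12 + 12)/4) = 6.
  m_4 = 4*6 - 12 = 12, d_4 = (164 - 12^2)/4 = 20/4 = 5, a_4 = floor((12 + 12)/5) = 4.
  m_5 = 5*4 - 12 = 8, d_5 = (164 - 8^2)/5 = 100/5 = 20, a_5 = floor((12 + 8)/20) = 1.
  m_6 = 20*1 - 8 = 12, d_6 = (164 - 12^2)/20 = 20/20 = 1, a_6 = floor((12 + 12)/1) = 24.
  m_7 = 1*24 - 12 = 12, d_7 = (164 - 12^2)/1 = 20/1 = 20: (m_7, d_7) = (m_1, d_1) = (12, 20), so from here the quotients repeat a_1, ..., a_6; the period length is 6.
So sqrt(164) = [12; (1, 4, 6, 4, 1, 24)] with period length k = 6.
k is even, so the fundamental solution of x^2 - 164y^2 = 1 is (p_{k-1}, q_{k-1}) = (p_5, q_5); compute convergents through index 5.
Convergents (p_i = a_i*p_{i-1} + p_{i-2}, q_i = a_i*q_{i-1} + q_{i-2} with p_{-2}=0, p_{-1}=1, q_{-2}=1, q_{-1}=0):
  i=0: a_0=12, p_0 = 12*1 + 0 = 12, q_0 = 12*0 + 1 = 1.
  i=1: a_1=1, p_1 = 1*12 + 1 = 13, q_1 = 1*1 + 0 = 1.
  i=2: a_2=4, p_2 = 4*13 + 12 = 64, q_2 = 4*1 + 1 = 5.
  i=3: a_3=6, p_3 = 6*64 + 13 = 397, q_3 = 6*5 + 1 = 31.
  i=4: a_4=4, p_4 = 4*397 + 64 = 1652, q_4 = 4*31 + 5 = 129.
  i=5: a_5=1, p_5 = 1*1652 + 397 = 2049, q_5 = 1*129 + 31 = 160.
Check: 2049^2 - 164*160^2 = 4198401 - 4198400 = 1, so (x, y) = (2049, 160) solves the equation, and by the theorem it is the least positive solution.

(x, y) = (2049, 160)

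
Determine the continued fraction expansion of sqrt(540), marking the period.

[23; (4, 4, 1, 10, 1, 4, 4, 46)]

Write x_i = (sqrt(540) + m_i)/d_i with (m_0, d_0) = (0, 1). a_0 = floor(sqrt(540)) = 23, since 23^2 = 529 <= 540 < 576 = 24^2.
Iterate m_{i+1} = d_i*a_i - m_i, d_{i+1} = (540 - m_{i+1}^2)/d_i, a_{i+1} = floor((a_0 + m_{i+1})/d_{i+1}):
  m_1 = 1*23 - 0 = 23, d_1 = (540 - 23^2)/1 = 11/1 = 11, a_1 = floor((23 + 23)/11) = 4.
  m_2 = 11*4 - 23 = 21, d_2 = (540 - 21^2)/11 = 99/11 = 9, a_2 = floor((23 + 21)/9) = 4.
  m_3 = 9*4 - 21 = 15, d_3 = (540 - 15^2)/9 = 315/9 = 35, a_3 = floor((23 + 15)/35) = 1.
  m_4 = 35*1 - 15 = 20, d_4 = (540 - 20^2)/35 = 140/35 = 4, a_4 = floor((23 + 20)/4) = 10.
  m_5 = 4*10 - 20 = 20, d_5 = (540 - 20^2)/4 = 140/4 = 35, a_5 = floor((23 + 20)/35) = 1.
  m_6 = 35*1 - 20 = 15, d_6 = (540 - 15^2)/35 = 315/35 = 9, a_6 = floor((23 + 15)/9) = 4.
  m_7 = 9*4 - 15 = 21, d_7 = (540 - 21^2)/9 = 99/9 = 11, a_7 = floor((23 + 21)/11) = 4.
  m_8 = 11*4 - 21 = 23, d_8 = (540 - 23^2)/11 = 11/11 = 1, a_8 = floor((23 + 23)/1) = 46.
  m_9 = 1*46 - 23 = 23, d_9 = (540 - 23^2)/1 = 11/1 = 11: (m_9, d_9) = (m_1, d_1) = (23, 11), so from here the quotients repeat a_1, ..., a_8; the period length is 8.
Hence the expansion of sqrt(540) is a_0 = 23 followed by the repeating block 4, 4, 1, 10, 1, 4, 4, 46 (period 8).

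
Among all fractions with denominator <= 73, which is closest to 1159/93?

835/67

Expand x = 1159/93 as a continued fraction with the Euclidean algorithm:
  1159 = 12*93 + 43, so a_0 = 12.
  93 = 2*43 + 7, so a_1 = 2.
  43 = 6*7 + 1, so a_2 = 6.
  7 = 7*1 + 0, so a_3 = 7.
so x = [12; 2, 6, 7].
Convergents (p_i = a_i*p_{i-1} + p_{i-2}, q_i = a_i*q_{i-1} + q_{i-2} with p_{-2}=0, p_{-1}=1, q_{-2}=1, q_{-1}=0), until the denominator exceeds 73:
  i=0: a_0=12, p_0 = 12*1 + 0 = 12, q_0 = 12*0 + 1 = 1.
  i=1: a_1=2, p_1 = 2*12 + 1 = 25, q_1 = 2*1 + 0 = 2.
  i=2: a_2=6, p_2 = 6*25 + 12 = 162, q_2 = 6*2 + 1 = 13.
  i=3: a_3=7, p_3 = 7*162 + 25 = 1159, q_3 = 7*13 + 2 = 93.
q_3 = 93 > 73, so the last convergent with denominator <= 73 is p_2/q_2 = 162/13.
The closest fraction with denominator <= 73 is either p_2/q_2 or the intermediate fraction (k*p_2 + p_1)/(k*q_2 + q_1) with the largest k >= 1 whose denominator stays <= 73; these approach x as k grows, and every other convergent or intermediate fraction in range is farther away.
Largest k: floor((73 - q_1)/q_2) = floor((73 - 2)/13) = 5.
That gives (5*162 + 25)/(5*13 + 2) = 835/67.
Compare the errors: |x - 162/13| = |1159*13 - 162*93|/(93*13) = 1/1209, and |x - 835/67| = |1159*67 - 835*93|/(93*67) = 2/6231.
Cross-multiplying, 2*1209 = 2418 < 6231 = 1*6231, so 2/6231 is smaller: the intermediate fraction 835/67 is closer to x than 162/13.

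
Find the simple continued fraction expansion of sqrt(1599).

[39; (1, 78)]

Write x_i = (sqrt(1599) + m_i)/d_i with (m_0, d_0) = (0, 1). a_0 = floor(sqrt(1599)) = 39, since 39^2 = 1521 <= 1599 < 1600 = 40^2.
Iterate m_{i+1} = d_i*a_i - m_i, d_{i+1} = (1599 - m_{i+1}^2)/d_i, a_{i+1} = floor((a_0 + m_{i+1})/d_{i+1}):
  m_1 = 1*39 - 0 = 39, d_1 = (1599 - 39^2)/1 = 78/1 = 78, a_1 = floor((39 + 39)/78) = 1.
  m_2 = 78*1 - 39 = 39, d_2 = (1599 - 39^2)/78 = 78/78 = 1, a_2 = floor((39 + 39)/1) = 78.
  m_3 = 1*78 - 39 = 39, d_3 = (1599 - 39^2)/1 = 78/1 = 78: (m_3, d_3) = (m_1, d_1) = (39, 78), so from here the quotients repeat a_1, a_2; the period length is 2.
Hence the expansion of sqrt(1599) is a_0 = 39 followed by the repeating block 1, 78 (period 2).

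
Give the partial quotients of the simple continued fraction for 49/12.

[4; 12]

Run the Euclidean algorithm on 49 and 12; the successive quotients are the partial quotients a_0, a_1, ... (each step inverts the fractional part left over by the previous one):
  49 = 4*12 + 1, so a_0 = 4.
  12 = 12*1 + 0, so a_1 = 12.
The remainder reaches 0 after 2 divisions, so the expansion has 2 partial quotients, read off in order.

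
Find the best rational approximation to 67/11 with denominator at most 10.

61/10

Expand x = 67/11 as a continued fraction with the Euclidean algorithm:
  67 = 6*11 + 1, so a_0 = 6.
  11 = 11*1 + 0, so a_1 = 11.
so x = [6; 11].
Convergents (p_i = a_i*p_{i-1} + p_{i-2}, q_i = a_i*q_{i-1} + q_{i-2} with p_{-2}=0, p_{-1}=1, q_{-2}=1, q_{-1}=0), until the denominator exceeds 10:
  i=0: a_0=6, p_0 = 6*1 + 0 = 6, q_0 = 6*0 + 1 = 1.
  i=1: a_1=11, p_1 = 11*6 + 1 = 67, q_1 = 11*1 + 0 = 11.
q_1 = 11 > 10, so the last convergent with denominator <= 10 is p_0/q_0 = 6/1.
The closest fraction with denominator <= 10 is either p_0/q_0 or the intermediate fraction (k*p_0 + p_{-1})/(k*q_0 + q_{-1}) with the largest k >= 1 whose denominator stays <= 10; these approach x as k grows, and every other convergent or intermediate fraction in range is farther away.
Largest k: floor((10 - q_{-1})/q_0) = floor((10 - 0)/1) = 10 (using the seeds p_{-1} = 1, q_{-1} = 0).
That gives (10*6 + 1)/(10*1 + 0) = 61/10.
Compare the errors: |x - 6/1| = |67*1 - 6*11|/(11*1) = 1/11, and |x - 61/10| = |67*10 - 61*11|/(11*10) = 1/110.
Cross-multiplying, 1*11 = 11 < 110 = 1*110, so 1/110 is smaller: the intermediate fraction 61/10 is closer to x than 6/1.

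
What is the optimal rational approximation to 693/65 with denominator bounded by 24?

32/3

Expand x = 693/65 as a continued fraction with the Euclidean algorithm:
  693 = 10*65 + 43, so a_0 = 10.
  65 = 1*43 + 22, so a_1 = 1.
  43 = 1*22 + 21, so a_2 = 1.
  22 = 1*21 + 1, so a_3 = 1.
  21 = 21*1 + 0, so a_4 = 21.
so x = [10; 1, 1, 1, 21].
Convergents (p_i = a_i*p_{i-1} + p_{i-2}, q_i = a_i*q_{i-1} + q_{i-2} with p_{-2}=0, p_{-1}=1, q_{-2}=1, q_{-1}=0), until the denominator exceeds 24:
  i=0: a_0=10, p_0 = 10*1 + 0 = 10, q_0 = 10*0 + 1 = 1.
  i=1: a_1=1, p_1 = 1*10 + 1 = 11, q_1 = 1*1 + 0 = 1.
  i=2: a_2=1, p_2 = 1*11 + 10 = 21, q_2 = 1*1 + 1 = 2.
  i=3: a_3=1, p_3 = 1*21 + 11 = 32, q_3 = 1*2 + 1 = 3.
  i=4: a_4=21, p_4 = 21*32 + 21 = 693, q_4 = 21*3 + 2 = 65.
q_4 = 65 > 24, so the last convergent with denominator <= 24 is p_3/q_3 = 32/3.
The closest fraction with denominator <= 24 is either p_3/q_3 or the intermediate fraction (k*p_3 + p_2)/(k*q_3 + q_2) with the largest k >= 1 whose denominator stays <= 24; these approach x as k grows, and every other convergent or intermediate fraction in range is farther away.
Largest k: floor((24 - q_2)/q_3) = floor((24 - 2)/3) = 7.
That gives (7*32 + 21)/(7*3 + 2) = 245/23.
Compare the errors: |x - 32/3| = |693*3 - 32*65|/(65*3) = 1/195, and |x - 245/23| = |693*23 - 245*65|/(65*23) = 14/1495.
Cross-multiplying, 1*1495 = 1495 < 2730 = 14*195, so 1/195 is smaller: the convergent 32/3 is closer to x than 245/23.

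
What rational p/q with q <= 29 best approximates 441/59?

Expand x = 441/59 as a continued fraction with the Euclidean algorithm:
  441 = 7*59 + 28, so a_0 = 7.
  59 = 2*28 + 3, so a_1 = 2.
  28 = 9*3 + 1, so a_2 = 9.
  3 = 3*1 + 0, so a_3 = 3.
so x = [7; 2, 9, 3].
Convergents (p_i = a_i*p_{i-1} + p_{i-2}, q_i = a_i*q_{i-1} + q_{i-2} with p_{-2}=0, p_{-1}=1, q_{-2}=1, q_{-1}=0), until the denominator exceeds 29:
  i=0: a_0=7, p_0 = 7*1 + 0 = 7, q_0 = 7*0 + 1 = 1.
  i=1: a_1=2, p_1 = 2*7 + 1 = 15, q_1 = 2*1 + 0 = 2.
  i=2: a_2=9, p_2 = 9*15 + 7 = 142, q_2 = 9*2 + 1 = 19.
  i=3: a_3=3, p_3 = 3*142 + 15 = 441, q_3 = 3*19 + 2 = 59.
q_3 = 59 > 29, so the last convergent with denominator <= 29 is p_2/q_2 = 142/19.
The closest fraction with denominator <= 29 is either p_2/q_2 or the intermediate fraction (k*p_2 + p_1)/(k*q_2 + q_1) with the largest k >= 1 whose denominator stays <= 29; these approach x as k grows, and every other convergent or intermediate fraction in range is farther away.
Largest k: floor((29 - q_1)/q_2) = floor((29 - 2)/19) = 1.
That gives (1*142 + 15)/(1*19 + 2) = 157/21.
Compare the errors: |x - 142/19| = |441*19 - 142*59|/(59*19) = 1/1121, and |x - 157/21| = |441*21 - 157*59|/(59*21) = 2/1239.
Cross-multiplying, 1*1239 = 1239 < 2242 = 2*1121, so 1/1121 is smaller: the convergent 142/19 is closer to x than 157/21.

142/19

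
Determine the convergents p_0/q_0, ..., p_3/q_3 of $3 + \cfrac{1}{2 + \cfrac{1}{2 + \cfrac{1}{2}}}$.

Using the convergent recurrence p_i = a_i*p_{i-1} + p_{i-2}, q_i = a_i*q_{i-1} + q_{i-2} with p_{-2}=0, p_{-1}=1, q_{-2}=1, q_{-1}=0:
  i=0: a_0=3, p_0 = 3*1 + 0 = 3, q_0 = 3*0 + 1 = 1.
  i=1: a_1=2, p_1 = 2*3 + 1 = 7, q_1 = 2*1 + 0 = 2.
  i=2: a_2=2, p_2 = 2*7 + 3 = 17, q_2 = 2*2 + 1 = 5.
  i=3: a_3=2, p_3 = 2*17 + 7 = 41, q_3 = 2*5 + 2 = 12.

3/1, 7/2, 17/5, 41/12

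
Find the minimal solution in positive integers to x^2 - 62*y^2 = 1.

(x, y) = (63, 8)

First expand sqrt(62) as a continued fraction. With x_i = (sqrt(62) + m_i)/d_i and (m_0, d_0) = (0, 1): a_0 = floor(sqrt(62)) = 7, since 7^2 = 49 <= 62 < 64 = 8^2.
Iterate m_{i+1} = d_i*a_i - m_i, d_{i+1} = (62 - m_{i+1}^2)/d_i, a_{i+1} = floor((a_0 + m_{i+1})/d_{i+1}):
  m_1 = 1*7 - 0 = 7, d_1 = (62 - 7^2)/1 = 13/1 = 13, a_1 = floor((7 + 7)/13) = 1.
  m_2 = 13*1 - 7 = 6, d_2 = (62 - 6^2)/13 = 26/13 = 2, a_2 = floor((7 + 6)/2) = 6.
  m_3 = 2*6 - 6 = 6, d_3 = (62 - 6^2)/2 = 26/2 = 13, a_3 = floor((7 + 6)/13) = 1.
  m_4 = 13*1 - 6 = 7, d_4 = (62 - 7^2)/13 = 13/13 = 1, a_4 = floor((7 + 7)/1) = 14.
  m_5 = 1*14 - 7 = 7, d_5 = (62 - 7^2)/1 = 13/1 = 13: (m_5, d_5) = (m_1, d_1) = (7, 13), so from here the quotients repeat a_1, ..., a_4; the period length is 4.
So sqrt(62) = [7; (1, 6, 1, 14)] with period length k = 4.
k is even, so the fundamental solution of x^2 - 62y^2 = 1 is (p_{k-1}, q_{k-1}) = (p_3, q_3); compute convergents through index 3.
Convergents (p_i = a_i*p_{i-1} + p_{i-2}, q_i = a_i*q_{i-1} + q_{i-2} with p_{-2}=0, p_{-1}=1, q_{-2}=1, q_{-1}=0):
  i=0: a_0=7, p_0 = 7*1 + 0 = 7, q_0 = 7*0 + 1 = 1.
  i=1: a_1=1, p_1 = 1*7 + 1 = 8, q_1 = 1*1 + 0 = 1.
  i=2: a_2=6, p_2 = 6*8 + 7 = 55, q_2 = 6*1 + 1 = 7.
  i=3: a_3=1, p_3 = 1*55 + 8 = 63, q_3 = 1*7 + 1 = 8.
Check: 63^2 - 62*8^2 = 3969 - 3968 = 1, so (x, y) = (63, 8) solves the equation, and by the theorem it is the least positive solution.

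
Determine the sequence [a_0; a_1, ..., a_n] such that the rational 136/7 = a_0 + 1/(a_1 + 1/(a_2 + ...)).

Run the Euclidean algorithm on 136 and 7; the successive quotients are the partial quotients a_0, a_1, ... (each step inverts the fractional part left over by the previous one):
  136 = 19*7 + 3, so a_0 = 19.
  7 = 2*3 + 1, so a_1 = 2.
  3 = 3*1 + 0, so a_2 = 3.
The remainder reaches 0 after 3 divisions, so the expansion has 3 partial quotients, read off in order.

[19; 2, 3]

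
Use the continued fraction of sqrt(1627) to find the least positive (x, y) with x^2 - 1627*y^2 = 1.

(x, y) = (14642, 363)

First expand sqrt(1627) as a continued fraction. With x_i = (sqrt(1627) + m_i)/d_i and (m_0, d_0) = (0, 1): a_0 = floor(sqrt(1627)) = 40, since 40^2 = 1600 <= 1627 < 1681 = 41^2.
Iterate m_{i+1} = d_i*a_i - m_i, d_{i+1} = (1627 - m_{i+1}^2)/d_i, a_{i+1} = floor((a_0 + m_{i+1})/d_{i+1}):
  m_1 = 1*40 - 0 = 40, d_1 = (1627 - 40^2)/1 = 27/1 = 27, a_1 = floor((40 + 40)/27) = 2.
  m_2 = 27*2 - 40 = 14, d_2 = (1627 - 14^2)/27 = 1431/27 = 53, a_2 = floor((40 + 14)/53) = 1.
  m_3 = 53*1 - 14 = 39, d_3 = (1627 - 39^2)/53 = 106/53 = 2, a_3 = floor((40 + 39)/2) = 39.
  m_4 = 2*39 - 39 = 39, d_4 = (1627 - 39^2)/2 = 106/2 = 53, a_4 = floor((40 + 39)/53) = 1.
  m_5 = 53*1 - 39 = 14, d_5 = (1627 - 14^2)/53 = 1431/53 = 27, a_5 = floor((40 + 14)/27) = 2.
  m_6 = 27*2 - 14 = 40, d_6 = (1627 - 40^2)/27 = 27/27 = 1, a_6 = floor((40 + 40)/1) = 80.
  m_7 = 1*80 - 40 = 40, d_7 = (1627 - 40^2)/1 = 27/1 = 27: (m_7, d_7) = (m_1, d_1) = (40, 27), so from here the quotients repeat a_1, ..., a_6; the period length is 6.
So sqrt(1627) = [40; (2, 1, 39, 1, 2, 80)] with period length k = 6.
k is even, so the fundamental solution of x^2 - 1627y^2 = 1 is (p_{k-1}, q_{k-1}) = (p_5, q_5); compute convergents through index 5.
Convergents (p_i = a_i*p_{i-1} + p_{i-2}, q_i = a_i*q_{i-1} + q_{i-2} with p_{-2}=0, p_{-1}=1, q_{-2}=1, q_{-1}=0):
  i=0: a_0=40, p_0 = 40*1 + 0 = 40, q_0 = 40*0 + 1 = 1.
  i=1: a_1=2, p_1 = 2*40 + 1 = 81, q_1 = 2*1 + 0 = 2.
  i=2: a_2=1, p_2 = 1*81 + 40 = 121, q_2 = 1*2 + 1 = 3.
  i=3: a_3=39, p_3 = 39*121 + 81 = 4800, q_3 = 39*3 + 2 = 119.
  i=4: a_4=1, p_4 = 1*4800 + 121 = 4921, q_4 = 1*119 + 3 = 122.
  i=5: a_5=2, p_5 = 2*4921 + 4800 = 14642, q_5 = 2*122 + 119 = 363.
Check: 14642^2 - 1627*363^2 = 214388164 - 214388163 = 1, so (x, y) = (14642, 363) solves the equation, and by the theorem it is the least positive solution.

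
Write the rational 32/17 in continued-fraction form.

[1; 1, 7, 2]

Run the Euclidean algorithm on 32 and 17; the successive quotients are the partial quotients a_0, a_1, ... (each step inverts the fractional part left over by the previous one):
  32 = 1*17 + 15, so a_0 = 1.
  17 = 1*15 + 2, so a_1 = 1.
  15 = 7*2 + 1, so a_2 = 7.
  2 = 2*1 + 0, so a_3 = 2.
The remainder reaches 0 after 4 divisions, so the expansion has 4 partial quotients, read off in order.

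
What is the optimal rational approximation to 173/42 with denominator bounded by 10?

Expand x = 173/42 as a continued fraction with the Euclidean algorithm:
  173 = 4*42 + 5, so a_0 = 4.
  42 = 8*5 + 2, so a_1 = 8.
  5 = 2*2 + 1, so a_2 = 2.
  2 = 2*1 + 0, so a_3 = 2.
so x = [4; 8, 2, 2].
Convergents (p_i = a_i*p_{i-1} + p_{i-2}, q_i = a_i*q_{i-1} + q_{i-2} with p_{-2}=0, p_{-1}=1, q_{-2}=1, q_{-1}=0), until the denominator exceeds 10:
  i=0: a_0=4, p_0 = 4*1 + 0 = 4, q_0 = 4*0 + 1 = 1.
  i=1: a_1=8, p_1 = 8*4 + 1 = 33, q_1 = 8*1 + 0 = 8.
  i=2: a_2=2, p_2 = 2*33 + 4 = 70, q_2 = 2*8 + 1 = 17.
q_2 = 17 > 10, so the last convergent with denominator <= 10 is p_1/q_1 = 33/8.
The closest fraction with denominator <= 10 is either p_1/q_1 or the intermediate fraction (k*p_1 + p_0)/(k*q_1 + q_0) with the largest k >= 1 whose denominator stays <= 10; these approach x as k grows, and every other convergent or intermediate fraction in range is farther away.
Largest k: floor((10 - q_0)/q_1) = floor((10 - 1)/8) = 1.
That gives (1*33 + 4)/(1*8 + 1) = 37/9.
Compare the errors: |x - 33/8| = |173*8 - 33*42|/(42*8) = 2/336, and |x - 37/9| = |173*9 - 37*42|/(42*9) = 3/378.
Cross-multiplying, 2*378 = 756 < 1008 = 3*336, so 2/336 is smaller: the convergent 33/8 is closer to x than 37/9.

33/8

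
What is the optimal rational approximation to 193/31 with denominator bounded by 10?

Expand x = 193/31 as a continued fraction with the Euclidean algorithm:
  193 = 6*31 + 7, so a_0 = 6.
  31 = 4*7 + 3, so a_1 = 4.
  7 = 2*3 + 1, so a_2 = 2.
  3 = 3*1 + 0, so a_3 = 3.
so x = [6; 4, 2, 3].
Convergents (p_i = a_i*p_{i-1} + p_{i-2}, q_i = a_i*q_{i-1} + q_{i-2} with p_{-2}=0, p_{-1}=1, q_{-2}=1, q_{-1}=0), until the denominator exceeds 10:
  i=0: a_0=6, p_0 = 6*1 + 0 = 6, q_0 = 6*0 + 1 = 1.
  i=1: a_1=4, p_1 = 4*6 + 1 = 25, q_1 = 4*1 + 0 = 4.
  i=2: a_2=2, p_2 = 2*25 + 6 = 56, q_2 = 2*4 + 1 = 9.
  i=3: a_3=3, p_3 = 3*56 + 25 = 193, q_3 = 3*9 + 4 = 31.
q_3 = 31 > 10, so the last convergent with denominator <= 10 is p_2/q_2 = 56/9.
The closest fraction with denominator <= 10 is either p_2/q_2 or the intermediate fraction (k*p_2 + p_1)/(k*q_2 + q_1) with the largest k >= 1 whose denominator stays <= 10; these approach x as k grows, and every other convergent or intermediate fraction in range is farther away.
Largest k: floor((10 - q_1)/q_2) = floor((10 - 4)/9) = 0.
Since k = 0, no intermediate fraction beyond p_2/q_2 has denominator <= 10, so the convergent 56/9 is the closest (its error is |193*9 - 56*31|/(31*9) = 1/279).

56/9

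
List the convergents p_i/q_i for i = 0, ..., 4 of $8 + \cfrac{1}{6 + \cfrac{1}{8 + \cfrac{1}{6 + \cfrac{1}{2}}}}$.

8/1, 49/6, 400/49, 2449/300, 5298/649

Using the convergent recurrence p_i = a_i*p_{i-1} + p_{i-2}, q_i = a_i*q_{i-1} + q_{i-2} with p_{-2}=0, p_{-1}=1, q_{-2}=1, q_{-1}=0:
  i=0: a_0=8, p_0 = 8*1 + 0 = 8, q_0 = 8*0 + 1 = 1.
  i=1: a_1=6, p_1 = 6*8 + 1 = 49, q_1 = 6*1 + 0 = 6.
  i=2: a_2=8, p_2 = 8*49 + 8 = 400, q_2 = 8*6 + 1 = 49.
  i=3: a_3=6, p_3 = 6*400 + 49 = 2449, q_3 = 6*49 + 6 = 300.
  i=4: a_4=2, p_4 = 2*2449 + 400 = 5298, q_4 = 2*300 + 49 = 649.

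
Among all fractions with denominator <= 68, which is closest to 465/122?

Expand x = 465/122 as a continued fraction with the Euclidean algorithm:
  465 = 3*122 + 99, so a_0 = 3.
  122 = 1*99 + 23, so a_1 = 1.
  99 = 4*23 + 7, so a_2 = 4.
  23 = 3*7 + 2, so a_3 = 3.
  7 = 3*2 + 1, so a_4 = 3.
  2 = 2*1 + 0, so a_5 = 2.
so x = [3; 1, 4, 3, 3, 2].
Convergents (p_i = a_i*p_{i-1} + p_{i-2}, q_i = a_i*q_{i-1} + q_{i-2} with p_{-2}=0, p_{-1}=1, q_{-2}=1, q_{-1}=0), until the denominator exceeds 68:
  i=0: a_0=3, p_0 = 3*1 + 0 = 3, q_0 = 3*0 + 1 = 1.
  i=1: a_1=1, p_1 = 1*3 + 1 = 4, q_1 = 1*1 + 0 = 1.
  i=2: a_2=4, p_2 = 4*4 + 3 = 19, q_2 = 4*1 + 1 = 5.
  i=3: a_3=3, p_3 = 3*19 + 4 = 61, q_3 = 3*5 + 1 = 16.
  i=4: a_4=3, p_4 = 3*61 + 19 = 202, q_4 = 3*16 + 5 = 53.
  i=5: a_5=2, p_5 = 2*202 + 61 = 465, q_5 = 2*53 + 16 = 122.
q_5 = 122 > 68, so the last convergent with denominator <= 68 is p_4/q_4 = 202/53.
The closest fraction with denominator <= 68 is either p_4/q_4 or the intermediate fraction (k*p_4 + p_3)/(k*q_4 + q_3) with the largest k >= 1 whose denominator stays <= 68; these approach x as k grows, and every other convergent or intermediate fraction in range is farther away.
Largest k: floor((68 - q_3)/q_4) = floor((68 - 16)/53) = 0.
Since k = 0, no intermediate fraction beyond p_4/q_4 has denominator <= 68, so the convergent 202/53 is the closest (its error is |465*53 - 202*122|/(122*53) = 1/6466).

202/53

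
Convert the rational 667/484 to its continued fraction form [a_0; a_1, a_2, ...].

Run the Euclidean algorithm on 667 and 484; the successive quotients are the partial quotients a_0, a_1, ... (each step inverts the fractional part left over by the previous one):
  667 = 1*484 + 183, so a_0 = 1.
  484 = 2*183 + 118, so a_1 = 2.
  183 = 1*118 + 65, so a_2 = 1.
  118 = 1*65 + 53, so a_3 = 1.
  65 = 1*53 + 12, so a_4 = 1.
  53 = 4*12 + 5, so a_5 = 4.
  12 = 2*5 + 2, so a_6 = 2.
  5 = 2*2 + 1, so a_7 = 2.
  2 = 2*1 + 0, so a_8 = 2.
The remainder reaches 0 after 9 divisions, so the expansion has 9 partial quotients, read off in order.

[1; 2, 1, 1, 1, 4, 2, 2, 2]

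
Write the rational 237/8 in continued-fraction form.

Run the Euclidean algorithm on 237 and 8; the successive quotients are the partial quotients a_0, a_1, ... (each step inverts the fractional part left over by the previous one):
  237 = 29*8 + 5, so a_0 = 29.
  8 = 1*5 + 3, so a_1 = 1.
  5 = 1*3 + 2, so a_2 = 1.
  3 = 1*2 + 1, so a_3 = 1.
  2 = 2*1 + 0, so a_4 = 2.
The remainder reaches 0 after 5 divisions, so the expansion has 5 partial quotients, read off in order.

[29; 1, 1, 1, 2]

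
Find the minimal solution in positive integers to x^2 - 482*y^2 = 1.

(x, y) = (483, 22)

First expand sqrt(482) as a continued fraction. With x_i = (sqrt(482) + m_i)/d_i and (m_0, d_0) = (0, 1): a_0 = floor(sqrt(482)) = 21, since 21^2 = 441 <= 482 < 484 = 22^2.
Iterate m_{i+1} = d_i*a_i - m_i, d_{i+1} = (482 - m_{i+1}^2)/d_i, a_{i+1} = floor((a_0 + m_{i+1})/d_{i+1}):
  m_1 = 1*21 - 0 = 21, d_1 = (482 - 21^2)/1 = 41/1 = 41, a_1 = floor((21 + 21)/41) = 1.
  m_2 = 41*1 - 21 = 20, d_2 = (482 - 20^2)/41 = 82/41 = 2, a_2 = floor((21 + 20)/2) = 20.
  m_3 = 2*20 - 20 = 20, d_3 = (482 - 20^2)/2 = 82/2 = 41, a_3 = floor((21 + 20)/41) = 1.
  m_4 = 41*1 - 20 = 21, d_4 = (482 - 21^2)/41 = 41/41 = 1, a_4 = floor((21 + 21)/1) = 42.
  m_5 = 1*42 - 21 = 21, d_5 = (482 - 21^2)/1 = 41/1 = 41: (m_5, d_5) = (m_1, d_1) = (21, 41), so from here the quotients repeat a_1, ..., a_4; the period length is 4.
So sqrt(482) = [21; (1, 20, 1, 42)] with period length k = 4.
k is even, so the fundamental solution of x^2 - 482y^2 = 1 is (p_{k-1}, q_{k-1}) = (p_3, q_3); compute convergents through index 3.
Convergents (p_i = a_i*p_{i-1} + p_{i-2}, q_i = a_i*q_{i-1} + q_{i-2} with p_{-2}=0, p_{-1}=1, q_{-2}=1, q_{-1}=0):
  i=0: a_0=21, p_0 = 21*1 + 0 = 21, q_0 = 21*0 + 1 = 1.
  i=1: a_1=1, p_1 = 1*21 + 1 = 22, q_1 = 1*1 + 0 = 1.
  i=2: a_2=20, p_2 = 20*22 + 21 = 461, q_2 = 20*1 + 1 = 21.
  i=3: a_3=1, p_3 = 1*461 + 22 = 483, q_3 = 1*21 + 1 = 22.
Check: 483^2 - 482*22^2 = 233289 - 233288 = 1, so (x, y) = (483, 22) solves the equation, and by the theorem it is the least positive solution.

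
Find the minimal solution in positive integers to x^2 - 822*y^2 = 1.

(x, y) = (7397, 258)

First expand sqrt(822) as a continued fraction. With x_i = (sqrt(822) + m_i)/d_i and (m_0, d_0) = (0, 1): a_0 = floor(sqrt(822)) = 28, since 28^2 = 784 <= 822 < 841 = 29^2.
Iterate m_{i+1} = d_i*a_i - m_i, d_{i+1} = (822 - m_{i+1}^2)/d_i, a_{i+1} = floor((a_0 + m_{i+1})/d_{i+1}):
  m_1 = 1*28 - 0 = 28, d_1 = (822 - 28^2)/1 = 38/1 = 38, a_1 = floor((28 + 28)/38) = 1.
  m_2 = 38*1 - 28 = 10, d_2 = (822 - 10^2)/38 = 722/38 = 19, a_2 = floor((28 + 10)/19) = 2.
  m_3 = 19*2 - 10 = 28, d_3 = (822 - 28^2)/19 = 38/19 = 2, a_3 = floor((28 + 28)/2) = 28.
  m_4 = 2*28 - 28 = 28, d_4 = (822 - 28^2)/2 = 38/2 = 19, a_4 = floor((28 + 28)/19) = 2.
  m_5 = 19*2 - 28 = 10, d_5 = (822 - 10^2)/19 = 722/19 = 38, a_5 = floor((28 + 10)/38) = 1.
  m_6 = 38*1 - 10 = 28, d_6 = (822 - 28^2)/38 = 38/38 = 1, a_6 = floor((28 + 28)/1) = 56.
  m_7 = 1*56 - 28 = 28, d_7 = (822 - 28^2)/1 = 38/1 = 38: (m_7, d_7) = (m_1, d_1) = (28, 38), so from here the quotients repeat a_1, ..., a_6; the period length is 6.
So sqrt(822) = [28; (1, 2, 28, 2, 1, 56)] with period length k = 6.
k is even, so the fundamental solution of x^2 - 822y^2 = 1 is (p_{k-1}, q_{k-1}) = (p_5, q_5); compute convergents through index 5.
Convergents (p_i = a_i*p_{i-1} + p_{i-2}, q_i = a_i*q_{i-1} + q_{i-2} with p_{-2}=0, p_{-1}=1, q_{-2}=1, q_{-1}=0):
  i=0: a_0=28, p_0 = 28*1 + 0 = 28, q_0 = 28*0 + 1 = 1.
  i=1: a_1=1, p_1 = 1*28 + 1 = 29, q_1 = 1*1 + 0 = 1.
  i=2: a_2=2, p_2 = 2*29 + 28 = 86, q_2 = 2*1 + 1 = 3.
  i=3: a_3=28, p_3 = 28*86 + 29 = 2437, q_3 = 28*3 + 1 = 85.
  i=4: a_4=2, p_4 = 2*2437 + 86 = 4960, q_4 = 2*85 + 3 = 173.
  i=5: a_5=1, p_5 = 1*4960 + 2437 = 7397, q_5 = 1*173 + 85 = 258.
Check: 7397^2 - 822*258^2 = 54715609 - 54715608 = 1, so (x, y) = (7397, 258) solves the equation, and by the theorem it is the least positive solution.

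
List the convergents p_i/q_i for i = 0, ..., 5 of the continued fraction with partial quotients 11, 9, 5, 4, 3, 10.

11/1, 100/9, 511/46, 2144/193, 6943/625, 71574/6443

Using the convergent recurrence p_i = a_i*p_{i-1} + p_{i-2}, q_i = a_i*q_{i-1} + q_{i-2} with p_{-2}=0, p_{-1}=1, q_{-2}=1, q_{-1}=0:
  i=0: a_0=11, p_0 = 11*1 + 0 = 11, q_0 = 11*0 + 1 = 1.
  i=1: a_1=9, p_1 = 9*11 + 1 = 100, q_1 = 9*1 + 0 = 9.
  i=2: a_2=5, p_2 = 5*100 + 11 = 511, q_2 = 5*9 + 1 = 46.
  i=3: a_3=4, p_3 = 4*511 + 100 = 2144, q_3 = 4*46 + 9 = 193.
  i=4: a_4=3, p_4 = 3*2144 + 511 = 6943, q_4 = 3*193 + 46 = 625.
  i=5: a_5=10, p_5 = 10*6943 + 2144 = 71574, q_5 = 10*625 + 193 = 6443.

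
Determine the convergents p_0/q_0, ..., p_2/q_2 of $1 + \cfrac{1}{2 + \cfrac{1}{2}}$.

1/1, 3/2, 7/5

Using the convergent recurrence p_i = a_i*p_{i-1} + p_{i-2}, q_i = a_i*q_{i-1} + q_{i-2} with p_{-2}=0, p_{-1}=1, q_{-2}=1, q_{-1}=0:
  i=0: a_0=1, p_0 = 1*1 + 0 = 1, q_0 = 1*0 + 1 = 1.
  i=1: a_1=2, p_1 = 2*1 + 1 = 3, q_1 = 2*1 + 0 = 2.
  i=2: a_2=2, p_2 = 2*3 + 1 = 7, q_2 = 2*2 + 1 = 5.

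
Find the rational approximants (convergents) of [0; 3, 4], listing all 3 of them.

Using the convergent recurrence p_i = a_i*p_{i-1} + p_{i-2}, q_i = a_i*q_{i-1} + q_{i-2} with p_{-2}=0, p_{-1}=1, q_{-2}=1, q_{-1}=0:
  i=0: a_0=0, p_0 = 0*1 + 0 = 0, q_0 = 0*0 + 1 = 1.
  i=1: a_1=3, p_1 = 3*0 + 1 = 1, q_1 = 3*1 + 0 = 3.
  i=2: a_2=4, p_2 = 4*1 + 0 = 4, q_2 = 4*3 + 1 = 13.

0/1, 1/3, 4/13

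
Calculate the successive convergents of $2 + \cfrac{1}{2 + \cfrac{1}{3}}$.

Using the convergent recurrence p_i = a_i*p_{i-1} + p_{i-2}, q_i = a_i*q_{i-1} + q_{i-2} with p_{-2}=0, p_{-1}=1, q_{-2}=1, q_{-1}=0:
  i=0: a_0=2, p_0 = 2*1 + 0 = 2, q_0 = 2*0 + 1 = 1.
  i=1: a_1=2, p_1 = 2*2 + 1 = 5, q_1 = 2*1 + 0 = 2.
  i=2: a_2=3, p_2 = 3*5 + 2 = 17, q_2 = 3*2 + 1 = 7.

2/1, 5/2, 17/7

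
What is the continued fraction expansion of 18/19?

Run the Euclidean algorithm on 18 and 19; the successive quotients are the partial quotients a_0, a_1, ... (each step inverts the fractional part left over by the previous one):
  18 = 0*19 + 18, so a_0 = 0.
  19 = 1*18 + 1, so a_1 = 1.
  18 = 18*1 + 0, so a_2 = 18.
The remainder reaches 0 after 3 divisions, so the expansion has 3 partial quotients, read off in order.

[0; 1, 18]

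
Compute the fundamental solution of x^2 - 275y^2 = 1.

(x, y) = (199, 12)

First expand sqrt(275) as a continued fraction. With x_i = (sqrt(275) + m_i)/d_i and (m_0, d_0) = (0, 1): a_0 = floor(sqrt(275)) = 16, since 16^2 = 256 <= 275 < 289 = 17^2.
Iterate m_{i+1} = d_i*a_i - m_i, d_{i+1} = (275 - m_{i+1}^2)/d_i, a_{i+1} = floor((a_0 + m_{i+1})/d_{i+1}):
  m_1 = 1*16 - 0 = 16, d_1 = (275 - 16^2)/1 = 19/1 = 19, a_1 = floor((16 + 16)/19) = 1.
  m_2 = 19*1 - 16 = 3, d_2 = (275 - 3^2)/19 = 266/19 = 14, a_2 = floor((16 + 3)/14) = 1.
  m_3 = 14*1 - 3 = 11, d_3 = (275 - 11^2)/14 = 154/14 = 11, a_3 = floor((16 + 11)/11) = 2.
  m_4 = 11*2 - 11 = 11, d_4 = (275 - 11^2)/11 = 154/11 = 14, a_4 = floor((16 + 11)/14) = 1.
  m_5 = 14*1 - 11 = 3, d_5 = (275 - 3^2)/14 = 266/14 = 19, a_5 = floor((16 + 3)/19) = 1.
  m_6 = 19*1 - 3 = 16, d_6 = (275 - 16^2)/19 = 19/19 = 1, a_6 = floor((16 + 16)/1) = 32.
  m_7 = 1*32 - 16 = 16, d_7 = (275 - 16^2)/1 = 19/1 = 19: (m_7, d_7) = (m_1, d_1) = (16, 19), so from here the quotients repeat a_1, ..., a_6; the period length is 6.
So sqrt(275) = [16; (1, 1, 2, 1, 1, 32)] with period length k = 6.
k is even, so the fundamental solution of x^2 - 275y^2 = 1 is (p_{k-1}, q_{k-1}) = (p_5, q_5); compute convergents through index 5.
Convergents (p_i = a_i*p_{i-1} + p_{i-2}, q_i = a_i*q_{i-1} + q_{i-2} with p_{-2}=0, p_{-1}=1, q_{-2}=1, q_{-1}=0):
  i=0: a_0=16, p_0 = 16*1 + 0 = 16, q_0 = 16*0 + 1 = 1.
  i=1: a_1=1, p_1 = 1*16 + 1 = 17, q_1 = 1*1 + 0 = 1.
  i=2: a_2=1, p_2 = 1*17 + 16 = 33, q_2 = 1*1 + 1 = 2.
  i=3: a_3=2, p_3 = 2*33 + 17 = 83, q_3 = 2*2 + 1 = 5.
  i=4: a_4=1, p_4 = 1*83 + 33 = 116, q_4 = 1*5 + 2 = 7.
  i=5: a_5=1, p_5 = 1*116 + 83 = 199, q_5 = 1*7 + 5 = 12.
Check: 199^2 - 275*12^2 = 39601 - 39600 = 1, so (x, y) = (199, 12) solves the equation, and by the theorem it is the least positive solution.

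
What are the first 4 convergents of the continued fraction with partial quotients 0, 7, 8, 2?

0/1, 1/7, 8/57, 17/121

Using the convergent recurrence p_i = a_i*p_{i-1} + p_{i-2}, q_i = a_i*q_{i-1} + q_{i-2} with p_{-2}=0, p_{-1}=1, q_{-2}=1, q_{-1}=0:
  i=0: a_0=0, p_0 = 0*1 + 0 = 0, q_0 = 0*0 + 1 = 1.
  i=1: a_1=7, p_1 = 7*0 + 1 = 1, q_1 = 7*1 + 0 = 7.
  i=2: a_2=8, p_2 = 8*1 + 0 = 8, q_2 = 8*7 + 1 = 57.
  i=3: a_3=2, p_3 = 2*8 + 1 = 17, q_3 = 2*57 + 7 = 121.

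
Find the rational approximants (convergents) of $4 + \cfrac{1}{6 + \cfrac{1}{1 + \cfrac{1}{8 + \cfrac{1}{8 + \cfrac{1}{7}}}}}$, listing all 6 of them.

4/1, 25/6, 29/7, 257/62, 2085/503, 14852/3583

Using the convergent recurrence p_i = a_i*p_{i-1} + p_{i-2}, q_i = a_i*q_{i-1} + q_{i-2} with p_{-2}=0, p_{-1}=1, q_{-2}=1, q_{-1}=0:
  i=0: a_0=4, p_0 = 4*1 + 0 = 4, q_0 = 4*0 + 1 = 1.
  i=1: a_1=6, p_1 = 6*4 + 1 = 25, q_1 = 6*1 + 0 = 6.
  i=2: a_2=1, p_2 = 1*25 + 4 = 29, q_2 = 1*6 + 1 = 7.
  i=3: a_3=8, p_3 = 8*29 + 25 = 257, q_3 = 8*7 + 6 = 62.
  i=4: a_4=8, p_4 = 8*257 + 29 = 2085, q_4 = 8*62 + 7 = 503.
  i=5: a_5=7, p_5 = 7*2085 + 257 = 14852, q_5 = 7*503 + 62 = 3583.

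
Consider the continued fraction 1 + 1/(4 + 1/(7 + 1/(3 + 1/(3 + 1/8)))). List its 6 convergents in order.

1/1, 5/4, 36/29, 113/91, 375/302, 3113/2507

Using the convergent recurrence p_i = a_i*p_{i-1} + p_{i-2}, q_i = a_i*q_{i-1} + q_{i-2} with p_{-2}=0, p_{-1}=1, q_{-2}=1, q_{-1}=0:
  i=0: a_0=1, p_0 = 1*1 + 0 = 1, q_0 = 1*0 + 1 = 1.
  i=1: a_1=4, p_1 = 4*1 + 1 = 5, q_1 = 4*1 + 0 = 4.
  i=2: a_2=7, p_2 = 7*5 + 1 = 36, q_2 = 7*4 + 1 = 29.
  i=3: a_3=3, p_3 = 3*36 + 5 = 113, q_3 = 3*29 + 4 = 91.
  i=4: a_4=3, p_4 = 3*113 + 36 = 375, q_4 = 3*91 + 29 = 302.
  i=5: a_5=8, p_5 = 8*375 + 113 = 3113, q_5 = 8*302 + 91 = 2507.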